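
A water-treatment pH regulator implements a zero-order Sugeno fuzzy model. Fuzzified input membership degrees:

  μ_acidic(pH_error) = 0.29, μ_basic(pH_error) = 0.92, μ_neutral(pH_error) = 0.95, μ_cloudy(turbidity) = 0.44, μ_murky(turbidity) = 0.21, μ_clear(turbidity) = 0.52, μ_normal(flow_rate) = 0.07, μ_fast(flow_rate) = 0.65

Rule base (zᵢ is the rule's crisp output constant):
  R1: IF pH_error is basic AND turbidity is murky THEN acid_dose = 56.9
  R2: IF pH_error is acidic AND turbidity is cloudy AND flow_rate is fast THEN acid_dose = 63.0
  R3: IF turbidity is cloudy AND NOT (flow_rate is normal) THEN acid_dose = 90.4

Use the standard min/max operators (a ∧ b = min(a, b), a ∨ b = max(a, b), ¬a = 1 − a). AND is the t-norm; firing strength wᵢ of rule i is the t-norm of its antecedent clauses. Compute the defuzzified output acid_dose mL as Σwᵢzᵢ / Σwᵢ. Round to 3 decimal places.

R1 (z=56.9): basic=0.92, murky=0.21; AND[min(a, b)] → w = 0.21
R2 (z=63.0): acidic=0.29, cloudy=0.44, fast=0.65; AND[min(a, b)] → w = 0.29
R3 (z=90.4): cloudy=0.44, ¬normal=1−0.07=0.93; AND[min(a, b)] → w = 0.44
Weighted average = (0.21·56.9 + 0.29·63.0 + 0.44·90.4) / (0.21 + 0.29 + 0.44)
  = 69.9950 / 0.9400 = 74.463

74.463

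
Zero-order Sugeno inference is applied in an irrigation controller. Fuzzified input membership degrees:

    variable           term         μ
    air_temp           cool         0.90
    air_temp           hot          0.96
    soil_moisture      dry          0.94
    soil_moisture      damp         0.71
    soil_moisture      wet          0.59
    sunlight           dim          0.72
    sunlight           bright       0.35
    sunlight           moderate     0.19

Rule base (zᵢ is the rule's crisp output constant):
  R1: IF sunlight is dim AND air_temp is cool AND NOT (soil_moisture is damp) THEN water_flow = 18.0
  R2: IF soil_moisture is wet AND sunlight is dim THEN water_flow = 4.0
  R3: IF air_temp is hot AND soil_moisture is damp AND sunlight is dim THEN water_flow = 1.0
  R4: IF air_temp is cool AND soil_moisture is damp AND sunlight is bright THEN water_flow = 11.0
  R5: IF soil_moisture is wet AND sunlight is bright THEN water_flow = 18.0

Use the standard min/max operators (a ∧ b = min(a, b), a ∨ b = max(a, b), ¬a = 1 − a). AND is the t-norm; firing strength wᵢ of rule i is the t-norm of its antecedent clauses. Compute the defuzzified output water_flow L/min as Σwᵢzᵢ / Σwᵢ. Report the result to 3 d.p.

8.052

R1 (z=18.0): dim=0.72, cool=0.90, ¬damp=1−0.71=0.29; AND[min(a, b)] → w = 0.29
R2 (z=4.0): wet=0.59, dim=0.72; AND[min(a, b)] → w = 0.59
R3 (z=1.0): hot=0.96, damp=0.71, dim=0.72; AND[min(a, b)] → w = 0.71
R4 (z=11.0): cool=0.90, damp=0.71, bright=0.35; AND[min(a, b)] → w = 0.35
R5 (z=18.0): wet=0.59, bright=0.35; AND[min(a, b)] → w = 0.35
Weighted average = (0.29·18.0 + 0.59·4.0 + 0.71·1.0 + 0.35·11.0 + 0.35·18.0) / (0.29 + 0.59 + 0.71 + 0.35 + 0.35)
  = 18.4400 / 2.2900 = 8.052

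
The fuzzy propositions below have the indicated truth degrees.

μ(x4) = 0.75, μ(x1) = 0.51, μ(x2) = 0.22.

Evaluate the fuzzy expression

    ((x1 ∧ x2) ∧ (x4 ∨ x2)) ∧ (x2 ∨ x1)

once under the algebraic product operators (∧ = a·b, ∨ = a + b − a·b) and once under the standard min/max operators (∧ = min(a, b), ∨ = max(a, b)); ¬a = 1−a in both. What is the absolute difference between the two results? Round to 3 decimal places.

Under algebraic product:
  x1 ∧ x2 = a·b on (0.5100, 0.2200) = 0.1122
  x4 ∨ x2 = a + b − a·b on (0.7500, 0.2200) = 0.8050
  (x1 ∧ x2) ∧ (x4 ∨ x2) = a·b on (0.1122, 0.8050) = 0.0903
  x2 ∨ x1 = a + b − a·b on (0.2200, 0.5100) = 0.6178
  ((x1 ∧ x2) ∧ (x4 ∨ x2)) ∧ (x2 ∨ x1) = a·b on (0.0903, 0.6178) = 0.0558
  → value = 0.0558
Under standard min/max:
  x1 ∧ x2 = min(a, b) on (0.51, 0.22) = 0.22
  x4 ∨ x2 = max(a, b) on (0.75, 0.22) = 0.75
  (x1 ∧ x2) ∧ (x4 ∨ x2) = min(a, b) on (0.22, 0.75) = 0.22
  x2 ∨ x1 = max(a, b) on (0.22, 0.51) = 0.51
  ((x1 ∧ x2) ∧ (x4 ∨ x2)) ∧ (x2 ∨ x1) = min(a, b) on (0.22, 0.51) = 0.22
  → value = 0.2200
|0.0558 − 0.2200| = 0.164

0.164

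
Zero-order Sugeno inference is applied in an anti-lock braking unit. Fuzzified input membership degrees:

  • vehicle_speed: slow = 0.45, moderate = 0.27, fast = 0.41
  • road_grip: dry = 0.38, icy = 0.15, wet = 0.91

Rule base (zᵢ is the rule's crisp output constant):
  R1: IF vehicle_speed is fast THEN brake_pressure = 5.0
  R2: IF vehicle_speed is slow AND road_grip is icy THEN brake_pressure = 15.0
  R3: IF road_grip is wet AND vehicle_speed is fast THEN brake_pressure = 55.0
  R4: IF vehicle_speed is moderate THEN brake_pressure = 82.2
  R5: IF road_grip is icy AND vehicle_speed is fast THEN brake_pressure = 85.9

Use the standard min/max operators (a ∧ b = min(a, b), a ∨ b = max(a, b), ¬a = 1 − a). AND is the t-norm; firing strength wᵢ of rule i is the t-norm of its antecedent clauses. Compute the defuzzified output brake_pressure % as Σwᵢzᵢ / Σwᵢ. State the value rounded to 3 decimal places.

44.553

R1 (z=5.0): fast=0.41 → w = 0.41
R2 (z=15.0): slow=0.45, icy=0.15; AND[min(a, b)] → w = 0.15
R3 (z=55.0): wet=0.91, fast=0.41; AND[min(a, b)] → w = 0.41
R4 (z=82.2): moderate=0.27 → w = 0.27
R5 (z=85.9): icy=0.15, fast=0.41; AND[min(a, b)] → w = 0.15
Weighted average = (0.41·5.0 + 0.15·15.0 + 0.41·55.0 + 0.27·82.2 + 0.15·85.9) / (0.41 + 0.15 + 0.41 + 0.27 + 0.15)
  = 61.9290 / 1.3900 = 44.553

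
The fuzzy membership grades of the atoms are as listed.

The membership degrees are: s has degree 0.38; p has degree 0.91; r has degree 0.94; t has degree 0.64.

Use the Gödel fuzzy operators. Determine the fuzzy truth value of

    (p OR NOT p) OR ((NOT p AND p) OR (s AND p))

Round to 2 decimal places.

0.91

NOT p = 1 − 0.91 = 0.09
p OR NOT p = max(a, b) on (0.91, 0.09) = 0.91
NOT p = 1 − 0.91 = 0.09
NOT p AND p = min(a, b) on (0.09, 0.91) = 0.09
s AND p = min(a, b) on (0.38, 0.91) = 0.38
(NOT p AND p) OR (s AND p) = max(a, b) on (0.09, 0.38) = 0.38
(p OR NOT p) OR ((NOT p AND p) OR (s AND p)) = max(a, b) on (0.91, 0.38) = 0.91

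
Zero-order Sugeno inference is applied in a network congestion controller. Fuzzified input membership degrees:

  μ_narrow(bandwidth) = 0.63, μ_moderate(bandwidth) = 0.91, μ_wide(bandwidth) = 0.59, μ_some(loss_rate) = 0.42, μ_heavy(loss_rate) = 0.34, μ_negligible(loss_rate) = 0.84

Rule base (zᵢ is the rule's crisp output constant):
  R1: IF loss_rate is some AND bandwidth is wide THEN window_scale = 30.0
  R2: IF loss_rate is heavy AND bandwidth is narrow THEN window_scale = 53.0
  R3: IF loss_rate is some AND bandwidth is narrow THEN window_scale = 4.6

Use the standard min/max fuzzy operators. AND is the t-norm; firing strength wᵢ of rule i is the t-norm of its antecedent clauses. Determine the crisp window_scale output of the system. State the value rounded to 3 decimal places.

27.586

R1 (z=30.0): some=0.42, wide=0.59; AND[min(a, b)] → w = 0.42
R2 (z=53.0): heavy=0.34, narrow=0.63; AND[min(a, b)] → w = 0.34
R3 (z=4.6): some=0.42, narrow=0.63; AND[min(a, b)] → w = 0.42
Weighted average = (0.42·30.0 + 0.34·53.0 + 0.42·4.6) / (0.42 + 0.34 + 0.42)
  = 32.5520 / 1.1800 = 27.586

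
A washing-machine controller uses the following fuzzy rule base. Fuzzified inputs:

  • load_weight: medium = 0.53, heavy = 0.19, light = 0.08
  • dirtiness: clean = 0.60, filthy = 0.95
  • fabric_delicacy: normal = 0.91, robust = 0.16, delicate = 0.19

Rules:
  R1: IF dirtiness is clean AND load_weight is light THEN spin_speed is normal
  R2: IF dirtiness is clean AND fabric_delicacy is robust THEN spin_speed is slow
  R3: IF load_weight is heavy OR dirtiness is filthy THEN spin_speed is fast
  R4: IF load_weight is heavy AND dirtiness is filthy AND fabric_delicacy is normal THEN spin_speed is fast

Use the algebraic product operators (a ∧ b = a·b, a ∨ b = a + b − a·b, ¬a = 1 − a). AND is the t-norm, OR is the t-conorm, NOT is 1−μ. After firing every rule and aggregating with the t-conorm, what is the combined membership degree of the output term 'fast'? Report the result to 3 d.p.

R1: clean=0.60, light=0.08; AND[a·b] → w = 0.0480
R2: clean=0.60, robust=0.16; AND[a·b] → w = 0.0960
R3: heavy=0.19, filthy=0.95; OR[a + b − a·b] → w = 0.9595
R4: heavy=0.19, filthy=0.95, normal=0.91; AND[a·b] → w = 0.1643
Rules with consequent 'fast': {R3, R4} → strengths 0.9595, 0.1643
Aggregate via t-conorm [a + b − a·b]: 0.9662

0.966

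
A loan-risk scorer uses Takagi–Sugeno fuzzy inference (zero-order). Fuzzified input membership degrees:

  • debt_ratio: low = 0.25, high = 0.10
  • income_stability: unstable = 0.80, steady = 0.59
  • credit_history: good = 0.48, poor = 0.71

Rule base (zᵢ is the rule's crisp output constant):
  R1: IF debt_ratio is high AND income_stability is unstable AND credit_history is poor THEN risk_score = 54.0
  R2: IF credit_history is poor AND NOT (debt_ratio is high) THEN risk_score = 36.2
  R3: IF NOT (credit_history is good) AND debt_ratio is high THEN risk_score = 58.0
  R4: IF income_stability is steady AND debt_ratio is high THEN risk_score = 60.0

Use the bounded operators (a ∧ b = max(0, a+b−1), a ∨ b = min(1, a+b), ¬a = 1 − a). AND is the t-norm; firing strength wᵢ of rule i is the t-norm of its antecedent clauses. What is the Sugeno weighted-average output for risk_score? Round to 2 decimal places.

R1 (z=54.0): high=0.10, unstable=0.80, poor=0.71; AND[max(0, a+b−1)] → w = 0.00
R2 (z=36.2): poor=0.71, ¬high=1−0.10=0.90; AND[max(0, a+b−1)] → w = 0.61
R3 (z=58.0): ¬good=1−0.48=0.52, high=0.10; AND[max(0, a+b−1)] → w = 0.00
R4 (z=60.0): steady=0.59, high=0.10; AND[max(0, a+b−1)] → w = 0.00
Weighted average = (0.00·54.0 + 0.61·36.2 + 0.00·58.0 + 0.00·60.0) / (0.00 + 0.61 + 0.00 + 0.00)
  = 22.0820 / 0.6100 = 36.20

36.20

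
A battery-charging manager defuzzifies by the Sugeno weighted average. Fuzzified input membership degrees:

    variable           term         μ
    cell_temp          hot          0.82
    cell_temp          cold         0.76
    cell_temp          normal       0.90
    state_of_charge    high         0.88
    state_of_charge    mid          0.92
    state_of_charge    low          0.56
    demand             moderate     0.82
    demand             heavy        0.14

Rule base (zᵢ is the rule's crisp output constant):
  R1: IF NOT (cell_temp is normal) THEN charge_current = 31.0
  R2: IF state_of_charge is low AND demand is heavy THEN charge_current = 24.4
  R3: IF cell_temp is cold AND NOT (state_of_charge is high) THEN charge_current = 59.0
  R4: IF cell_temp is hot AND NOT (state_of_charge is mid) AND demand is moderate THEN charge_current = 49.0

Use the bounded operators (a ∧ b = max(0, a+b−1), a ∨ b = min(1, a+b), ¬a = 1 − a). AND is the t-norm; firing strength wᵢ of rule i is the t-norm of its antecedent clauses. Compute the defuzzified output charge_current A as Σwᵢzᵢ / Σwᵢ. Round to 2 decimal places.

R1 (z=31.0): ¬normal=1−0.90=0.10 → w = 0.10
R2 (z=24.4): low=0.56, heavy=0.14; AND[max(0, a+b−1)] → w = 0.00
R3 (z=59.0): cold=0.76, ¬high=1−0.88=0.12; AND[max(0, a+b−1)] → w = 0.00
R4 (z=49.0): hot=0.82, ¬mid=1−0.92=0.08, moderate=0.82; AND[max(0, a+b−1)] → w = 0.00
Weighted average = (0.10·31.0 + 0.00·24.4 + 0.00·59.0 + 0.00·49.0) / (0.10 + 0.00 + 0.00 + 0.00)
  = 3.1000 / 0.1000 = 31.00

31.00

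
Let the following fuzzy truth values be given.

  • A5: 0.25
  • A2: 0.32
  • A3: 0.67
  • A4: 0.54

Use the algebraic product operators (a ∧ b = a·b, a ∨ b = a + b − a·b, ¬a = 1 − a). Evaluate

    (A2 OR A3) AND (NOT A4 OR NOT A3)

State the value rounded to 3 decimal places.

A2 OR A3 = a + b − a·b on (0.3200, 0.6700) = 0.7756
NOT A4 = 1 − 0.5400 = 0.4600
NOT A3 = 1 − 0.6700 = 0.3300
NOT A4 OR NOT A3 = a + b − a·b on (0.4600, 0.3300) = 0.6382
(A2 OR A3) AND (NOT A4 OR NOT A3) = a·b on (0.7756, 0.6382) = 0.4950

0.495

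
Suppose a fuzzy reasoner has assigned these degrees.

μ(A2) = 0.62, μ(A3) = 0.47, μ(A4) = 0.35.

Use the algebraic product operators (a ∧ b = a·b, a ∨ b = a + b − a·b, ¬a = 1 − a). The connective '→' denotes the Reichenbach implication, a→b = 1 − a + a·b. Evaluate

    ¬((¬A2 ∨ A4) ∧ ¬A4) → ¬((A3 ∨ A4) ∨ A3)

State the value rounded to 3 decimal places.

0.500

¬A2 = 1 − 0.6200 = 0.3800
¬A2 ∨ A4 = a + b − a·b on (0.3800, 0.3500) = 0.5970
¬A4 = 1 − 0.3500 = 0.6500
(¬A2 ∨ A4) ∧ ¬A4 = a·b on (0.5970, 0.6500) = 0.3881
¬((¬A2 ∨ A4) ∧ ¬A4) = 1 − 0.3881 = 0.6119
A3 ∨ A4 = a + b − a·b on (0.4700, 0.3500) = 0.6555
(A3 ∨ A4) ∨ A3 = a + b − a·b on (0.6555, 0.4700) = 0.8174
¬((A3 ∨ A4) ∨ A3) = 1 − 0.8174 = 0.1826
¬((¬A2 ∨ A4) ∧ ¬A4) → ¬((A3 ∨ A4) ∨ A3)  [Reichenbach: 1 − a + a·b] with a=0.6119, b=0.1826 → 0.4998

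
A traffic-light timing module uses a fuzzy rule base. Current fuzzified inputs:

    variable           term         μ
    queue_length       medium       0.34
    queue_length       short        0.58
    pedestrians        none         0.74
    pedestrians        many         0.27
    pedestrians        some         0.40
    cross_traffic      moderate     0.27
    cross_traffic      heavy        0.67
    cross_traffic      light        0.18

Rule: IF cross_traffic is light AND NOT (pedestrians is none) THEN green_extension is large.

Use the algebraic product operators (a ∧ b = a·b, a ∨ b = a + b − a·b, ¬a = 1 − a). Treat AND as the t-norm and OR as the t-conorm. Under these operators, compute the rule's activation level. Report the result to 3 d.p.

firing strength: light=0.18, ¬none=1−0.74=0.26; AND[a·b] → w = 0.0468

0.047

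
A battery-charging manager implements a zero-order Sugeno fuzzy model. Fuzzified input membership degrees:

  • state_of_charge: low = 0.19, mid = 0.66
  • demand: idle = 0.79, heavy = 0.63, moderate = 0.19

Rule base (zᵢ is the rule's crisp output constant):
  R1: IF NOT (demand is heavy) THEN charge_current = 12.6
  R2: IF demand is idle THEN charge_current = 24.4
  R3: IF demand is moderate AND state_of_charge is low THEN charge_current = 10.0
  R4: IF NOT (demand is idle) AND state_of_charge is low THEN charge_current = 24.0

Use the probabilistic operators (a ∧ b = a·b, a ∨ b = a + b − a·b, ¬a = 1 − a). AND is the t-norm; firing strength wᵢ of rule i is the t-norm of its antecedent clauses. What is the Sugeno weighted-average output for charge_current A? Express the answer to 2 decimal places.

R1 (z=12.6): ¬heavy=1−0.63=0.37 → w = 0.3700
R2 (z=24.4): idle=0.79 → w = 0.7900
R3 (z=10.0): moderate=0.19, low=0.19; AND[a·b] → w = 0.0361
R4 (z=24.0): ¬idle=1−0.79=0.21, low=0.19; AND[a·b] → w = 0.0399
Weighted average = (0.3700·12.6 + 0.7900·24.4 + 0.0361·10.0 + 0.0399·24.0) / (0.3700 + 0.7900 + 0.0361 + 0.0399)
  = 25.2566 / 1.2360 = 20.43

20.43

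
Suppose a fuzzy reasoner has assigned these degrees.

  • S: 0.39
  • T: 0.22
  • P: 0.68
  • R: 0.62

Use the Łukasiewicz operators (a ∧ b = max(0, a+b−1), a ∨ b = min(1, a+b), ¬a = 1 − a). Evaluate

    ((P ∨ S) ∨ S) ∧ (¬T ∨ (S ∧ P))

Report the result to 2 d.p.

0.85

P ∨ S = min(1, a+b) on (0.68, 0.39) = 1.00
(P ∨ S) ∨ S = min(1, a+b) on (1.00, 0.39) = 1.00
¬T = 1 − 0.22 = 0.78
S ∧ P = max(0, a+b−1) on (0.39, 0.68) = 0.07
¬T ∨ (S ∧ P) = min(1, a+b) on (0.78, 0.07) = 0.85
((P ∨ S) ∨ S) ∧ (¬T ∨ (S ∧ P)) = max(0, a+b−1) on (1.00, 0.85) = 0.85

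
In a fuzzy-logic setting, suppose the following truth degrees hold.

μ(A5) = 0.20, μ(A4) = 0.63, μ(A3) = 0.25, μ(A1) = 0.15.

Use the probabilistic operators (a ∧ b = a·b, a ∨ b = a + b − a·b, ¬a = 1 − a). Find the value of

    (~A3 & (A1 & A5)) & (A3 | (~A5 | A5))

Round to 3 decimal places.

0.020

~A3 = 1 − 0.2500 = 0.7500
A1 & A5 = a·b on (0.1500, 0.2000) = 0.0300
~A3 & (A1 & A5) = a·b on (0.7500, 0.0300) = 0.0225
~A5 = 1 − 0.2000 = 0.8000
~A5 | A5 = a + b − a·b on (0.8000, 0.2000) = 0.8400
A3 | (~A5 | A5) = a + b − a·b on (0.2500, 0.8400) = 0.8800
(~A3 & (A1 & A5)) & (A3 | (~A5 | A5)) = a·b on (0.0225, 0.8800) = 0.0198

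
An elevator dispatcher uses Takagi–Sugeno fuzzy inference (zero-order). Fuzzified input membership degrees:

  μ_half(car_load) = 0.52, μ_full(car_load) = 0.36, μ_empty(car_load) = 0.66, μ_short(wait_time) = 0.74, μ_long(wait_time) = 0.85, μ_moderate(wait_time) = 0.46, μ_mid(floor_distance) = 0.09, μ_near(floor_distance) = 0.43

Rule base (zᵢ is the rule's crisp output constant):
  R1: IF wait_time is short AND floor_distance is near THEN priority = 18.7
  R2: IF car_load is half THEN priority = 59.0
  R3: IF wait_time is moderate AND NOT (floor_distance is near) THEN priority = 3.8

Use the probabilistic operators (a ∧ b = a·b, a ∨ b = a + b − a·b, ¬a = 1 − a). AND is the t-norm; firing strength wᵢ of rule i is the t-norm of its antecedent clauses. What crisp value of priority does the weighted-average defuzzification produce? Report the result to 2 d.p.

R1 (z=18.7): short=0.74, near=0.43; AND[a·b] → w = 0.3182
R2 (z=59.0): half=0.52 → w = 0.5200
R3 (z=3.8): moderate=0.46, ¬near=1−0.43=0.57; AND[a·b] → w = 0.2622
Weighted average = (0.3182·18.7 + 0.5200·59.0 + 0.2622·3.8) / (0.3182 + 0.5200 + 0.2622)
  = 37.6267 / 1.1004 = 34.19

34.19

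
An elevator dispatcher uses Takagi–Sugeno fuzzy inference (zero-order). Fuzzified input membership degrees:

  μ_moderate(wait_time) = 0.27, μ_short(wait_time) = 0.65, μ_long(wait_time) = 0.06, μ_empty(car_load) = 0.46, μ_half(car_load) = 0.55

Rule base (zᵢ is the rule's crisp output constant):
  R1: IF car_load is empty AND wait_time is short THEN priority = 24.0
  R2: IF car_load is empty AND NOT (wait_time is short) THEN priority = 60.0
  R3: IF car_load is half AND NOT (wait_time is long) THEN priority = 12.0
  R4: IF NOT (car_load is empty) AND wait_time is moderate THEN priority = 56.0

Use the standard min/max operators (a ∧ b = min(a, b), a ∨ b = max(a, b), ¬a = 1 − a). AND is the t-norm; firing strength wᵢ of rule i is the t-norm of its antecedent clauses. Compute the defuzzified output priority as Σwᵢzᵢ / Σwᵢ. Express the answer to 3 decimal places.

32.982

R1 (z=24.0): empty=0.46, short=0.65; AND[min(a, b)] → w = 0.46
R2 (z=60.0): empty=0.46, ¬short=1−0.65=0.35; AND[min(a, b)] → w = 0.35
R3 (z=12.0): half=0.55, ¬long=1−0.06=0.94; AND[min(a, b)] → w = 0.55
R4 (z=56.0): ¬empty=1−0.46=0.54, moderate=0.27; AND[min(a, b)] → w = 0.27
Weighted average = (0.46·24.0 + 0.35·60.0 + 0.55·12.0 + 0.27·56.0) / (0.46 + 0.35 + 0.55 + 0.27)
  = 53.7600 / 1.6300 = 32.982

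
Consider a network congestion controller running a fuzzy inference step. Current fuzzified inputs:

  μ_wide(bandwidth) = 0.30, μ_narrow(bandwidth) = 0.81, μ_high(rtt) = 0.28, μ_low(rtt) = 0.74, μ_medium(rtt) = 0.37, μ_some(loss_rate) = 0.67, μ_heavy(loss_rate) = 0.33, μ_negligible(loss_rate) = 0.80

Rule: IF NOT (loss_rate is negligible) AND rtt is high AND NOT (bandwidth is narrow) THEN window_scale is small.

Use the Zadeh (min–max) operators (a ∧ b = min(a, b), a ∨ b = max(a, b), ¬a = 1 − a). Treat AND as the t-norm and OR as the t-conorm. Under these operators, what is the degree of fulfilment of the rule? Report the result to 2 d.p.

0.19

firing strength: ¬negligible=1−0.80=0.20, high=0.28, ¬narrow=1−0.81=0.19; AND[min(a, b)] → w = 0.19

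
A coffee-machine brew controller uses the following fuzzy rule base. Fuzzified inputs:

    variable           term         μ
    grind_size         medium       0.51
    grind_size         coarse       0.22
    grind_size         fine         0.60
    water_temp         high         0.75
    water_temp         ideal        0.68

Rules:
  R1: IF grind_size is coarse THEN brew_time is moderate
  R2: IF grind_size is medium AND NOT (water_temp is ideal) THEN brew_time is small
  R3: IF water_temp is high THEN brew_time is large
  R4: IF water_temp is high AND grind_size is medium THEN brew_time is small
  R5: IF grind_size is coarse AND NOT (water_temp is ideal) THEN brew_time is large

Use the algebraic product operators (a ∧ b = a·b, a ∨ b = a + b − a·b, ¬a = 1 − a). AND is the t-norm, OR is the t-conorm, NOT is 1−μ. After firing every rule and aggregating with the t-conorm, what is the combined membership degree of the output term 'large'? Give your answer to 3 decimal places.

R1: coarse=0.22 → w = 0.2200
R2: medium=0.51, ¬ideal=1−0.68=0.32; AND[a·b] → w = 0.1632
R3: high=0.75 → w = 0.7500
R4: high=0.75, medium=0.51; AND[a·b] → w = 0.3825
R5: coarse=0.22, ¬ideal=1−0.68=0.32; AND[a·b] → w = 0.0704
Rules with consequent 'large': {R3, R5} → strengths 0.7500, 0.0704
Aggregate via t-conorm [a + b − a·b]: 0.7676

0.768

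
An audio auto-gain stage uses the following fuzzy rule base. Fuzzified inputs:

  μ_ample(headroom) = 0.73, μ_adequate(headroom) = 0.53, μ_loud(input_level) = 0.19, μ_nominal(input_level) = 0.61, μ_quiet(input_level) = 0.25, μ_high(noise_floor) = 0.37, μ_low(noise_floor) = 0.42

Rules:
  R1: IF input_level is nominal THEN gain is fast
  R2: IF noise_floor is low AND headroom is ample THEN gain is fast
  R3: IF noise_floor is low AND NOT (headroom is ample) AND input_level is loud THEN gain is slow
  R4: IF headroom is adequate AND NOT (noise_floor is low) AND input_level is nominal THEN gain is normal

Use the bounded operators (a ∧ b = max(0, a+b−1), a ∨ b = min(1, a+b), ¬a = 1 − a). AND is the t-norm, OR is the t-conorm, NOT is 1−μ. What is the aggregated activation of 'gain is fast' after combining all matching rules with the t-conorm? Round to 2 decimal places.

R1: nominal=0.61 → w = 0.61
R2: low=0.42, ample=0.73; AND[max(0, a+b−1)] → w = 0.15
R3: low=0.42, ¬ample=1−0.73=0.27, loud=0.19; AND[max(0, a+b−1)] → w = 0.00
R4: adequate=0.53, ¬low=1−0.42=0.58, nominal=0.61; AND[max(0, a+b−1)] → w = 0.00
Rules with consequent 'fast': {R1, R2} → strengths 0.61, 0.15
Aggregate via t-conorm [min(1, a+b)]: 0.76

0.76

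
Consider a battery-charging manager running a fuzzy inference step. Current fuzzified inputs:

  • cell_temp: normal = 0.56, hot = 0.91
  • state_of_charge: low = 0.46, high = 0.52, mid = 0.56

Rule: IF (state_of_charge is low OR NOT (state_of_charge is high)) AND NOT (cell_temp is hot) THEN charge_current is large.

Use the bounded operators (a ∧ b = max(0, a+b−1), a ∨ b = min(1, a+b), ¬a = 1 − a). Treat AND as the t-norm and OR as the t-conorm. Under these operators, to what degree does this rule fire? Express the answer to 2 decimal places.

0.03

firing strength: (low=0.46 OR ¬high=1−0.52=0.48) = 0.94; AND[max(0, a+b−1)] with ¬hot=1−0.91=0.09 → w = 0.03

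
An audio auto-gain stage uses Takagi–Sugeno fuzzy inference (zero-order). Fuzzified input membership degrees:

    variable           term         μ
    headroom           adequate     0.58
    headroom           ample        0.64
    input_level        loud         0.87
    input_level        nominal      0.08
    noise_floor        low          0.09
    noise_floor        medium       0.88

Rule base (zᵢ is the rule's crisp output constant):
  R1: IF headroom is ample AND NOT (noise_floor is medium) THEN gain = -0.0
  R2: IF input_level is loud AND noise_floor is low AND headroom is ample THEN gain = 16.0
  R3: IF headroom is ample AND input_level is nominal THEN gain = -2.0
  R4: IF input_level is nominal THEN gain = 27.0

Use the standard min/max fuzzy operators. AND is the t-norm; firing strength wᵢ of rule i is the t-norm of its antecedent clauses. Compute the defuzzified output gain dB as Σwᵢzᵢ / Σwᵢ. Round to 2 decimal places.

R1 (z=-0.0): ample=0.64, ¬medium=1−0.88=0.12; AND[min(a, b)] → w = 0.12
R2 (z=16.0): loud=0.87, low=0.09, ample=0.64; AND[min(a, b)] → w = 0.09
R3 (z=-2.0): ample=0.64, nominal=0.08; AND[min(a, b)] → w = 0.08
R4 (z=27.0): nominal=0.08 → w = 0.08
Weighted average = (0.12·-0.0 + 0.09·16.0 + 0.08·-2.0 + 0.08·27.0) / (0.12 + 0.09 + 0.08 + 0.08)
  = 3.4400 / 0.3700 = 9.30

9.30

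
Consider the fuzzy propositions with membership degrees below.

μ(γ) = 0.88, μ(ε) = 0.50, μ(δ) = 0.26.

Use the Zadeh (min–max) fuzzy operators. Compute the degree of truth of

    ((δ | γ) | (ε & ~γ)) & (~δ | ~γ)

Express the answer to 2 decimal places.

0.74

δ | γ = max(a, b) on (0.26, 0.88) = 0.88
~γ = 1 − 0.88 = 0.12
ε & ~γ = min(a, b) on (0.50, 0.12) = 0.12
(δ | γ) | (ε & ~γ) = max(a, b) on (0.88, 0.12) = 0.88
~δ = 1 − 0.26 = 0.74
~γ = 1 − 0.88 = 0.12
~δ | ~γ = max(a, b) on (0.74, 0.12) = 0.74
((δ | γ) | (ε & ~γ)) & (~δ | ~γ) = min(a, b) on (0.88, 0.74) = 0.74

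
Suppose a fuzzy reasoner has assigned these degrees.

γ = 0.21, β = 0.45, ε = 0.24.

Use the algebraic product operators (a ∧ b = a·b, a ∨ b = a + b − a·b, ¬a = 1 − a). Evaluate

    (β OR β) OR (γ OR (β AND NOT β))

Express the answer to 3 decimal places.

β OR β = a + b − a·b on (0.4500, 0.4500) = 0.6975
NOT β = 1 − 0.4500 = 0.5500
β AND NOT β = a·b on (0.4500, 0.5500) = 0.2475
γ OR (β AND NOT β) = a + b − a·b on (0.2100, 0.2475) = 0.4055
(β OR β) OR (γ OR (β AND NOT β)) = a + b − a·b on (0.6975, 0.4055) = 0.8202

0.820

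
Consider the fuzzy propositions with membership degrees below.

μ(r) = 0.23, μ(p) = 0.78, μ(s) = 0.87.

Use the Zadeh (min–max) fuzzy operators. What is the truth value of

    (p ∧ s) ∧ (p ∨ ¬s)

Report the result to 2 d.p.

0.78

p ∧ s = min(a, b) on (0.78, 0.87) = 0.78
¬s = 1 − 0.87 = 0.13
p ∨ ¬s = max(a, b) on (0.78, 0.13) = 0.78
(p ∧ s) ∧ (p ∨ ¬s) = min(a, b) on (0.78, 0.78) = 0.78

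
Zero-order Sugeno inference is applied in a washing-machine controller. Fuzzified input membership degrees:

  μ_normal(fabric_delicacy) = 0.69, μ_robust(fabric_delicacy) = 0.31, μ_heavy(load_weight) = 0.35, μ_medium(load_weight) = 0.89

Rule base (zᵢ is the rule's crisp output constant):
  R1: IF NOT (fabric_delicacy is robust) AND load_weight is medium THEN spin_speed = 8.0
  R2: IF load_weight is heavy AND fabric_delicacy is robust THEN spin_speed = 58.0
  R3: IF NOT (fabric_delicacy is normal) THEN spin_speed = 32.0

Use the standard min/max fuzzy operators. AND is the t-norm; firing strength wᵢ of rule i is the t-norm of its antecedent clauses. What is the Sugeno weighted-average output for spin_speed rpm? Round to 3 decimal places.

25.511

R1 (z=8.0): ¬robust=1−0.31=0.69, medium=0.89; AND[min(a, b)] → w = 0.69
R2 (z=58.0): heavy=0.35, robust=0.31; AND[min(a, b)] → w = 0.31
R3 (z=32.0): ¬normal=1−0.69=0.31 → w = 0.31
Weighted average = (0.69·8.0 + 0.31·58.0 + 0.31·32.0) / (0.69 + 0.31 + 0.31)
  = 33.4200 / 1.3100 = 25.511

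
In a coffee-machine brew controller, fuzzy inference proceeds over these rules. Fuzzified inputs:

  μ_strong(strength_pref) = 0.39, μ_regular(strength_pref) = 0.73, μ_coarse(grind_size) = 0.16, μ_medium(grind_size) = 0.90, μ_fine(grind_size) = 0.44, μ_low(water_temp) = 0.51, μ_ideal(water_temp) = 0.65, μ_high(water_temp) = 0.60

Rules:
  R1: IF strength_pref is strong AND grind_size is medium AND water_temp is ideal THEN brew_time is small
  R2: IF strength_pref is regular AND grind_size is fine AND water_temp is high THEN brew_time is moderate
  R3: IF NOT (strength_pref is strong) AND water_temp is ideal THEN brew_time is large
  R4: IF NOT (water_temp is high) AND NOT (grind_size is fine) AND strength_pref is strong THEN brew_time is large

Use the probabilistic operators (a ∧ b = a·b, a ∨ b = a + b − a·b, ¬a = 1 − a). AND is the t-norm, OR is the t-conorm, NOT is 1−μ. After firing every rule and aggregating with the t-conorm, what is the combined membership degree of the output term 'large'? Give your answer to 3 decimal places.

0.449

R1: strong=0.39, medium=0.90, ideal=0.65; AND[a·b] → w = 0.2282
R2: regular=0.73, fine=0.44, high=0.60; AND[a·b] → w = 0.1927
R3: ¬strong=1−0.39=0.61, ideal=0.65; AND[a·b] → w = 0.3965
R4: ¬high=1−0.60=0.40, ¬fine=1−0.44=0.56, strong=0.39; AND[a·b] → w = 0.0874
Rules with consequent 'large': {R3, R4} → strengths 0.3965, 0.0874
Aggregate via t-conorm [a + b − a·b]: 0.4492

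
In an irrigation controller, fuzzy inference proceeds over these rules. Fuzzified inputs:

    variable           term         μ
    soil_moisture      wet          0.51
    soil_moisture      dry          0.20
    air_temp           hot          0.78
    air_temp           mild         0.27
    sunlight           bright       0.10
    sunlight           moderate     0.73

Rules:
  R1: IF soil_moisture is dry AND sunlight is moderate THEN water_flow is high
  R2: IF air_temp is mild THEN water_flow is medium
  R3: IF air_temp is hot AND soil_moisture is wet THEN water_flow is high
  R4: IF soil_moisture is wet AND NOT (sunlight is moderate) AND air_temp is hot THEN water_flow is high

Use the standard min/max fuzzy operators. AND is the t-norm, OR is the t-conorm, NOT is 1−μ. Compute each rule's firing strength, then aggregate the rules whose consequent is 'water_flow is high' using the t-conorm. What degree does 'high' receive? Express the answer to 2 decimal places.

R1: dry=0.20, moderate=0.73; AND[min(a, b)] → w = 0.20
R2: mild=0.27 → w = 0.27
R3: hot=0.78, wet=0.51; AND[min(a, b)] → w = 0.51
R4: wet=0.51, ¬moderate=1−0.73=0.27, hot=0.78; AND[min(a, b)] → w = 0.27
Rules with consequent 'high': {R1, R3, R4} → strengths 0.20, 0.51, 0.27
Aggregate via t-conorm [max(a, b)]: 0.51

0.51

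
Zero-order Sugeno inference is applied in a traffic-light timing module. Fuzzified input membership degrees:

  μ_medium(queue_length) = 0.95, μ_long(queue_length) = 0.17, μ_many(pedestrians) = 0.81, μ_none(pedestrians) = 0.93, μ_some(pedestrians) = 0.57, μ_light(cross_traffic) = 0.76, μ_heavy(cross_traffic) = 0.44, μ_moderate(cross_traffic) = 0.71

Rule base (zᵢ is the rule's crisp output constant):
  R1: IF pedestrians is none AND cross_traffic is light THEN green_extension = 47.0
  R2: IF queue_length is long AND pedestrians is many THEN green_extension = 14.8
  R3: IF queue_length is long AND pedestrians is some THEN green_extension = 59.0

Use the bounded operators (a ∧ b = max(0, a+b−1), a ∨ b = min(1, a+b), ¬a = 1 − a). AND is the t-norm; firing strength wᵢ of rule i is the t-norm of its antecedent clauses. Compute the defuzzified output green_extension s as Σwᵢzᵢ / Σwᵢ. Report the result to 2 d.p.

47.00

R1 (z=47.0): none=0.93, light=0.76; AND[max(0, a+b−1)] → w = 0.69
R2 (z=14.8): long=0.17, many=0.81; AND[max(0, a+b−1)] → w = 0.00
R3 (z=59.0): long=0.17, some=0.57; AND[max(0, a+b−1)] → w = 0.00
Weighted average = (0.69·47.0 + 0.00·14.8 + 0.00·59.0) / (0.69 + 0.00 + 0.00)
  = 32.4300 / 0.6900 = 47.00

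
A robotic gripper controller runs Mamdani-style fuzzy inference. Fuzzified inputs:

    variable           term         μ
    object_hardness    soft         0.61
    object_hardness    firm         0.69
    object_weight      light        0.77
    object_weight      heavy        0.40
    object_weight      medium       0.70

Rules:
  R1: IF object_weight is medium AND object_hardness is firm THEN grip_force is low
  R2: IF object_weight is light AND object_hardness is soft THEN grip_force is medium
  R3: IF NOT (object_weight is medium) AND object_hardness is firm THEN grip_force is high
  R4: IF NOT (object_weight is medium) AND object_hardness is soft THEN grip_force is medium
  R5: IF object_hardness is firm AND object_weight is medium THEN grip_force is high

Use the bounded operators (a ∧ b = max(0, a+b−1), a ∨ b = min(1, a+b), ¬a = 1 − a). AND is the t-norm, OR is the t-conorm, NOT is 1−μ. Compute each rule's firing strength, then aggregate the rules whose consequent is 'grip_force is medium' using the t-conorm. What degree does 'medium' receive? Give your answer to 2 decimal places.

R1: medium=0.70, firm=0.69; AND[max(0, a+b−1)] → w = 0.39
R2: light=0.77, soft=0.61; AND[max(0, a+b−1)] → w = 0.38
R3: ¬medium=1−0.70=0.30, firm=0.69; AND[max(0, a+b−1)] → w = 0.00
R4: ¬medium=1−0.70=0.30, soft=0.61; AND[max(0, a+b−1)] → w = 0.00
R5: firm=0.69, medium=0.70; AND[max(0, a+b−1)] → w = 0.39
Rules with consequent 'medium': {R2, R4} → strengths 0.38, 0.00
Aggregate via t-conorm [min(1, a+b)]: 0.38

0.38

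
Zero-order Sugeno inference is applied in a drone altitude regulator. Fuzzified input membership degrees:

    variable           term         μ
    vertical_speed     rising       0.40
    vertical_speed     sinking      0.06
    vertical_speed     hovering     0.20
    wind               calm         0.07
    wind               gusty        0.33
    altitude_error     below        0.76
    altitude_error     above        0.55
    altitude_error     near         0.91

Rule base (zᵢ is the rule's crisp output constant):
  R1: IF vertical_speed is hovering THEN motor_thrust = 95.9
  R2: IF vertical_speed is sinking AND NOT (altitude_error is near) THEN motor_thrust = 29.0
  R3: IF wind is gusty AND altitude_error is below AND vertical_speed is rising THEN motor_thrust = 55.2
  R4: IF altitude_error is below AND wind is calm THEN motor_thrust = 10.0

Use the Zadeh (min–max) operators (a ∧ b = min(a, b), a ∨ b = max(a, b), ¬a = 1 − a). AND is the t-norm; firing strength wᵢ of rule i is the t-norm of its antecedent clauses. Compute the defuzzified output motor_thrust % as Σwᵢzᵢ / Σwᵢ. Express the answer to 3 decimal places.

R1 (z=95.9): hovering=0.20 → w = 0.20
R2 (z=29.0): sinking=0.06, ¬near=1−0.91=0.09; AND[min(a, b)] → w = 0.06
R3 (z=55.2): gusty=0.33, below=0.76, rising=0.40; AND[min(a, b)] → w = 0.33
R4 (z=10.0): below=0.76, calm=0.07; AND[min(a, b)] → w = 0.07
Weighted average = (0.20·95.9 + 0.06·29.0 + 0.33·55.2 + 0.07·10.0) / (0.20 + 0.06 + 0.33 + 0.07)
  = 39.8360 / 0.6600 = 60.358

60.358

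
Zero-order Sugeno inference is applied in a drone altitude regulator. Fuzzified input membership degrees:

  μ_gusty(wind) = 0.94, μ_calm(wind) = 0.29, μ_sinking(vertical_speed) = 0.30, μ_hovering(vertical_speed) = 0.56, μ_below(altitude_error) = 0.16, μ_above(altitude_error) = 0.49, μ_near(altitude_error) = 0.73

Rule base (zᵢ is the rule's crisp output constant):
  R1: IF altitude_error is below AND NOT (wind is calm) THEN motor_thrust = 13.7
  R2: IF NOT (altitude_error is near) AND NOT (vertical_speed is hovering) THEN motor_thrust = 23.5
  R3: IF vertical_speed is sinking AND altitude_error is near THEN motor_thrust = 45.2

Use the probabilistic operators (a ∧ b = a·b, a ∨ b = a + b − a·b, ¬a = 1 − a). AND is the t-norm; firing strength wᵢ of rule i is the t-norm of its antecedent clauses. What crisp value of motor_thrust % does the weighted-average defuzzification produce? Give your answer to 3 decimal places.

R1 (z=13.7): below=0.16, ¬calm=1−0.29=0.71; AND[a·b] → w = 0.1136
R2 (z=23.5): ¬near=1−0.73=0.27, ¬hovering=1−0.56=0.44; AND[a·b] → w = 0.1188
R3 (z=45.2): sinking=0.30, near=0.73; AND[a·b] → w = 0.2190
Weighted average = (0.1136·13.7 + 0.1188·23.5 + 0.2190·45.2) / (0.1136 + 0.1188 + 0.2190)
  = 14.2469 / 0.4514 = 31.562

31.562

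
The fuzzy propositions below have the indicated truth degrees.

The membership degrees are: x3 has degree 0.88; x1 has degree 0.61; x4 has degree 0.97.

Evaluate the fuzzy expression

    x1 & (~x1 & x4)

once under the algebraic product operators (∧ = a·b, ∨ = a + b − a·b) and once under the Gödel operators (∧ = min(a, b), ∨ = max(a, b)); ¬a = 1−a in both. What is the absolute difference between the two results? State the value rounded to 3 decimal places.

0.159

Under algebraic product:
  ~x1 = 1 − 0.6100 = 0.3900
  ~x1 & x4 = a·b on (0.3900, 0.9700) = 0.3783
  x1 & (~x1 & x4) = a·b on (0.6100, 0.3783) = 0.2308
  → value = 0.2308
Under Gödel:
  ~x1 = 1 − 0.61 = 0.39
  ~x1 & x4 = min(a, b) on (0.39, 0.97) = 0.39
  x1 & (~x1 & x4) = min(a, b) on (0.61, 0.39) = 0.39
  → value = 0.3900
|0.2308 − 0.3900| = 0.159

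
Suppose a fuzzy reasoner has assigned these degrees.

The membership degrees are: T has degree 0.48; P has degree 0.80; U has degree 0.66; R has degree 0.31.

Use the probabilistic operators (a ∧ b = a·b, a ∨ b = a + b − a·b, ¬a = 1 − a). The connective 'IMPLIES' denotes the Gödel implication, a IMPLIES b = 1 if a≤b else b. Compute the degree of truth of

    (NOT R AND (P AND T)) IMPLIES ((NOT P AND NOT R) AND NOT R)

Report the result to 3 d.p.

NOT R = 1 − 0.3100 = 0.6900
P AND T = a·b on (0.8000, 0.4800) = 0.3840
NOT R AND (P AND T) = a·b on (0.6900, 0.3840) = 0.2650
NOT P = 1 − 0.8000 = 0.2000
NOT R = 1 − 0.3100 = 0.6900
NOT P AND NOT R = a·b on (0.2000, 0.6900) = 0.1380
NOT R = 1 − 0.3100 = 0.6900
(NOT P AND NOT R) AND NOT R = a·b on (0.1380, 0.6900) = 0.0952
(NOT R AND (P AND T)) IMPLIES ((NOT P AND NOT R) AND NOT R)  [Gödel: 1 if a≤b else b] with a=0.2650, b=0.0952 → 0.0952

0.095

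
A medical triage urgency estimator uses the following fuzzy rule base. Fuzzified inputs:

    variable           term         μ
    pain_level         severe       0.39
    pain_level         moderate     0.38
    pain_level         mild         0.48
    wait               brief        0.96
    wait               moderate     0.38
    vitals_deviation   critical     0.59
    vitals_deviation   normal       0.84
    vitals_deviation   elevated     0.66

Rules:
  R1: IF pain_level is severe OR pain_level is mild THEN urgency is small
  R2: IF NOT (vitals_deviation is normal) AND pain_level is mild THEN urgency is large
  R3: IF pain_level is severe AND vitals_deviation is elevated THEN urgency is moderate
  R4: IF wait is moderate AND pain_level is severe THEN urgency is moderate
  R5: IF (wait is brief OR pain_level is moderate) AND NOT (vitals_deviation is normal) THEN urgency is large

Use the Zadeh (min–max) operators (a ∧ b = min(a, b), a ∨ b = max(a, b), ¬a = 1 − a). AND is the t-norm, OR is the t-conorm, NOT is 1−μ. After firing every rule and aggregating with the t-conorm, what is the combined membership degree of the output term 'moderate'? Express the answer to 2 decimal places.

R1: severe=0.39, mild=0.48; OR[max(a, b)] → w = 0.48
R2: ¬normal=1−0.84=0.16, mild=0.48; AND[min(a, b)] → w = 0.16
R3: severe=0.39, elevated=0.66; AND[min(a, b)] → w = 0.39
R4: moderate=0.38, severe=0.39; AND[min(a, b)] → w = 0.38
R5: (brief=0.96 OR moderate=0.38) = 0.96; AND[min(a, b)] with ¬normal=1−0.84=0.16 → w = 0.16
Rules with consequent 'moderate': {R3, R4} → strengths 0.39, 0.38
Aggregate via t-conorm [max(a, b)]: 0.39

0.39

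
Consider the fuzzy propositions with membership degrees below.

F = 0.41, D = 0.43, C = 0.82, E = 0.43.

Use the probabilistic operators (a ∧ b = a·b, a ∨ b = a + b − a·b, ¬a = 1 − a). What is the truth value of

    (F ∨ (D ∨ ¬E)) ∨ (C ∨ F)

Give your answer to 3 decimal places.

0.985

¬E = 1 − 0.4300 = 0.5700
D ∨ ¬E = a + b − a·b on (0.4300, 0.5700) = 0.7549
F ∨ (D ∨ ¬E) = a + b − a·b on (0.4100, 0.7549) = 0.8554
C ∨ F = a + b − a·b on (0.8200, 0.4100) = 0.8938
(F ∨ (D ∨ ¬E)) ∨ (C ∨ F) = a + b − a·b on (0.8554, 0.8938) = 0.9846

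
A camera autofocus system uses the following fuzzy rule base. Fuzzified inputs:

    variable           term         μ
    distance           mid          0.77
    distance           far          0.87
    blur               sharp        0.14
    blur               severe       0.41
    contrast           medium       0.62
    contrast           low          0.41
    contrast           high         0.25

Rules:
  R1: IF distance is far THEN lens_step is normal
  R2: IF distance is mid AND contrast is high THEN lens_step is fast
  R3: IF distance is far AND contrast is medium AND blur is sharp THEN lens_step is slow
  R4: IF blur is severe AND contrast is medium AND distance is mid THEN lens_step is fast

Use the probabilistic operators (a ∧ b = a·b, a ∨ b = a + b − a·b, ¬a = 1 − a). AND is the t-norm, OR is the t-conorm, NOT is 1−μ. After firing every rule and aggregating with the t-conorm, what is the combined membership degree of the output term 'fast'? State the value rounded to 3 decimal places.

0.351

R1: far=0.87 → w = 0.8700
R2: mid=0.77, high=0.25; AND[a·b] → w = 0.1925
R3: far=0.87, medium=0.62, sharp=0.14; AND[a·b] → w = 0.0755
R4: severe=0.41, medium=0.62, mid=0.77; AND[a·b] → w = 0.1957
Rules with consequent 'fast': {R2, R4} → strengths 0.1925, 0.1957
Aggregate via t-conorm [a + b − a·b]: 0.3506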